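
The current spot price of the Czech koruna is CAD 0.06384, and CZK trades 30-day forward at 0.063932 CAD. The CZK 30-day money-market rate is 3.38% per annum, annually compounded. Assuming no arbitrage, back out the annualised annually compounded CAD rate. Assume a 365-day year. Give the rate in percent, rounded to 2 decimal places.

5.21%

T = 30/365 years.
CIP gives F = S · g_CAD/g_CZK, so g_CAD/g_CZK = 0.063932/0.06384 = 1.0014411.
CZK growth factor: (1 + 0.0338)^(30/365) = 1.0027359.
Hence g_CAD = 1.0041809.
r = 1.0041809^(365/30) − 1 = 0.052072 → 5.21%.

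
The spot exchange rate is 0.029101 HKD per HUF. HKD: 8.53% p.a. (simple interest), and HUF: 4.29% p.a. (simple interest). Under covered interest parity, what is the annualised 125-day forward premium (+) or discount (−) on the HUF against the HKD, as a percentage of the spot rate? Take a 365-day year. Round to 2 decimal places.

+4.18%

T = 125/365 years.
CIP forward (HKD per HUF) = 0.029101 × 1.0292123/1.0146918 = 0.029517443.
Annualised premium = (F − S)/S × (1/T) = (0.029517443 − 0.029101)/0.029101 ÷ (125/365) = 4.18%.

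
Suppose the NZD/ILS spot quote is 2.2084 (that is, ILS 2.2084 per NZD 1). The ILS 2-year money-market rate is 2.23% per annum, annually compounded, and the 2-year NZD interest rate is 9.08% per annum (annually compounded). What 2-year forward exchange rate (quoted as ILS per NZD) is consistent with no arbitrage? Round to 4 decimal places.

T = 2 years.
Growth of 1 ILS over T: (1 + 0.0223)^2 = 1.0450973.
NZD growth factor: (1 + 0.0908)^2 = 1.1898446.
So F = 2.2084 × 1.0450973 / 1.1898446 = 1.939743 (ILS/NZD).

1.9397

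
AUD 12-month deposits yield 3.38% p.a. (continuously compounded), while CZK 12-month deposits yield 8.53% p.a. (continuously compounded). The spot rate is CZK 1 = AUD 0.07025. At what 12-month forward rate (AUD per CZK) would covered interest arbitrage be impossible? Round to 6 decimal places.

0.066724

T = 1 year.
AUD accumulates by e^(0.0338×1) = 1.0343777.
Growth of 1 CZK over T: e^(0.0853×1) = 1.0890437.
CIP: F = S · (grow AUD)/(grow CZK) = 0.07025 × 1.0343777/1.0890437 = 0.06672371 AUD per CZK.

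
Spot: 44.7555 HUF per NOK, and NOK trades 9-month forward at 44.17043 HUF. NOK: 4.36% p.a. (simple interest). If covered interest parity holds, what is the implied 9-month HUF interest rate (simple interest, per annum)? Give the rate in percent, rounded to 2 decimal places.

T = 9/12 years.
CIP gives F = S · g_HUF/g_NOK, so g_HUF/g_NOK = 44.17043/44.7555 = 0.9869274.
The NOK side grows by 1 + 0.0436×9/12 = 1.032700.
Hence g_HUF = 1.0191999.
r = (1.0191999 − 1)/(9/12) = 0.025600 → 2.56%.

2.56%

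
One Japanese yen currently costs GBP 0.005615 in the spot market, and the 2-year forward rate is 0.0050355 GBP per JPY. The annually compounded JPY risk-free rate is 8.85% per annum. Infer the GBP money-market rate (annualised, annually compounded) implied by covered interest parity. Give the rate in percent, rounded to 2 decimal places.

T = 2 years.
By CIP, F/S equals the GBP-to-JPY growth ratio: 0.0050355/0.005615 = 0.8967943.
The JPY side grows by (1 + 0.0885)^2 = 1.1848323.
That pins the GBP growth at 1.0625509.
r = 1.0625509^(1/2) − 1 = 0.030801 → 3.08%.

3.08%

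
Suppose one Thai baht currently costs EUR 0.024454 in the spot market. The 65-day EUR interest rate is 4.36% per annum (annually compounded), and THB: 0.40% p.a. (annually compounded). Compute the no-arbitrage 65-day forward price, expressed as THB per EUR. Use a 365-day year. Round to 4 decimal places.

T = 65/365 years.
EUR growth factor: (1 + 0.0436)^(65/365) = 1.00762884.
Growth of 1 THB over T: (1 + 0.0040)^(65/365) = 1.00071116.
CIP: F = S · (grow EUR)/(grow THB) = 0.024454 × 1.00762884/1.00071116 = 0.024623045 EUR per THB.
Invert for THB per EUR: 1 / 0.024623045 = 40.6124.

40.6124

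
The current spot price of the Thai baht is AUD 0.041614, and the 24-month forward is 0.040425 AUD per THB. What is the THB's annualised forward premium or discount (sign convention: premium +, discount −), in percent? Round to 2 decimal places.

-1.43%

T = 2 years.
(F − S)/S = (0.040425 − 0.041614)/0.041614 = -0.0285721.
×(1/T) gives -1.43% p.a.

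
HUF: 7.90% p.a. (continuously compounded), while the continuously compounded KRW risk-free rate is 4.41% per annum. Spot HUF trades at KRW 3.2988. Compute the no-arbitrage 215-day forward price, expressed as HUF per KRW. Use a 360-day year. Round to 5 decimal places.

T = 215/360 years.
KRW growth factor: e^(0.0441×215/360) = 1.0266874.
Growth of 1 HUF over T: e^(0.0790×215/360) = 1.0483113.
Forward (KRW per HUF) = 3.2988 × 1.0266874 / 1.0483113 = 3.230754.
Quoted the other way: 1/3.230754 = 0.30953 HUF per KRW.

0.30953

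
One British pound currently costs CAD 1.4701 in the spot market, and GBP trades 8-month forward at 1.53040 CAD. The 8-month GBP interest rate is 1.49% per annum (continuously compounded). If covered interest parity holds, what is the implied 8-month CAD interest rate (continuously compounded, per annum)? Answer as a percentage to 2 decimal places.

7.52%

T = 8/12 years.
F/S = 1.5304/1.4701 = 1.0410176 = (growth of CAD) / (growth of GBP).
The GBP side grows by e^(0.0149×8/12) = 1.0099828.
So the CAD growth factor = 1.0514099.
r = ln(1.0514099)/(8/12) = 0.075198 → 7.52%.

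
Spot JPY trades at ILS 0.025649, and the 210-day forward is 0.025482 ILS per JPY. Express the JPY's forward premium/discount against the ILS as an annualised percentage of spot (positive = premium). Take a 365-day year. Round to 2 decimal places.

-1.13%

T = 210/365 years.
JPY trades forward at -0.65110% vs spot over the period.
Annualise by dividing by T: -0.0065110 / (210/365) = -0.011317 → -1.13%.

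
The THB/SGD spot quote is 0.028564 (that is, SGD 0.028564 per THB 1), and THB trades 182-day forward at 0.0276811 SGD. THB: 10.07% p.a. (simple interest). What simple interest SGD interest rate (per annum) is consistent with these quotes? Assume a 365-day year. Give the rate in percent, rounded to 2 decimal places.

T = 182/365 years.
F/S = 0.0276811/0.028564 = 0.9690905 = (growth of SGD) / (growth of THB).
THB growth factor: 1 + 0.1007×182/365 = 1.0502121.
That pins the SGD growth at 1.0177506.
r = (1.0177506 − 1)/(182/365) = 0.035599 → 3.56%.

3.56%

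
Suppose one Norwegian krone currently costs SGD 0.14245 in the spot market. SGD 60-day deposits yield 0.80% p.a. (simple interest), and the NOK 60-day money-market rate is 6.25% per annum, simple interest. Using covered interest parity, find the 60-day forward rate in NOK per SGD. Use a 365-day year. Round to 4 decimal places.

T = 60/365 years.
SGD growth factor: 1 + 0.0080×60/365 = 1.0013151.
NOK growth factor: 1 + 0.0625×60/365 = 1.010274.
So F = 0.14245 × 1.0013151 / 1.010274 = 0.1411868 (SGD/NOK).
Quoted the other way: 1/0.1411868 = 7.0828 NOK per SGD.

7.0828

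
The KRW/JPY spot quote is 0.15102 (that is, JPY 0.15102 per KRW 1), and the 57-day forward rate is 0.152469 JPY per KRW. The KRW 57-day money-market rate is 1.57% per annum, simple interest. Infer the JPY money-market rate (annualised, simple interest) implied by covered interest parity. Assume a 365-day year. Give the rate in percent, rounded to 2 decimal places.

T = 57/365 years.
F/S = 0.152469/0.15102 = 1.0095948 = (growth of JPY) / (growth of KRW).
The KRW side grows by 1 + 0.0157×57/365 = 1.0024518.
So the JPY growth factor = 1.0120701.
(1.0120701 − 1)/T = 0.077291, i.e. 7.73%.

7.73%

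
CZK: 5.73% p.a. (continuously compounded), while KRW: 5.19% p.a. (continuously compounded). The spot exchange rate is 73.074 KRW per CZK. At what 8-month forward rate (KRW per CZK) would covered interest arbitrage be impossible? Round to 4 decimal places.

T = 8/12 years.
KRW accumulates by e^(0.0519×8/12) = 1.03520554.
Growth of 1 CZK over T: e^(0.0573×8/12) = 1.038939.
Forward (KRW per CZK) = 73.074 × 1.03520554 / 1.038939 = 72.811406.

72.8114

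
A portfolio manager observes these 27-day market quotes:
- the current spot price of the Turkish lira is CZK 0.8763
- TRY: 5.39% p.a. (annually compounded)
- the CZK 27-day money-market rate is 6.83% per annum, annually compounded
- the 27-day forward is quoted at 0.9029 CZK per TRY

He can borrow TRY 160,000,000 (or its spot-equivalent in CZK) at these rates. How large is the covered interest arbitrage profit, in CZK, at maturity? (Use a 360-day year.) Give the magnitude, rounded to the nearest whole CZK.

CZK 4,129,447

T = 27/360 years.
Invest the TRY and cover forward: 160,000,000 × 1.00394507909 × 0.9029 = CZK 145,033,921.91.
Convert at spot and invest in CZK: 160,000,000 × 0.8763 × 1.00496744203 = CZK 140,904,475.11.
The quoted forward overvalues TRY, so borrow CZK, buy TRY at spot, deposit the TRY at 5.39%, and sell the proceeds forward at 0.9029.
The gap between the two covered legs is CZK 4,129,447.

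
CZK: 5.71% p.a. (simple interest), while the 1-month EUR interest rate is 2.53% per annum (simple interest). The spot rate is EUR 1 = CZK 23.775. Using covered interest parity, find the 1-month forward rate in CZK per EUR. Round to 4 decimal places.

23.8379

T = 1/12 years.
CZK growth factor: 1 + 0.0571×1/12 = 1.00475833.
Growth of 1 EUR over T: 1 + 0.0253×1/12 = 1.00210833.
Forward (CZK per EUR) = 23.775 × 1.00475833 / 1.00210833 = 23.837871.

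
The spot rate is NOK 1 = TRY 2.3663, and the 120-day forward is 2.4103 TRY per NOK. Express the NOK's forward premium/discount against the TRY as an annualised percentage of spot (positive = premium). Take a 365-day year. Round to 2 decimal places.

T = 120/365 years.
(F − S)/S = (2.4103 − 2.3663)/2.3663 = 0.0185944.
Annualise by dividing by T: 0.0185944 / (120/365) = 0.056558 → 5.66%.

+5.66%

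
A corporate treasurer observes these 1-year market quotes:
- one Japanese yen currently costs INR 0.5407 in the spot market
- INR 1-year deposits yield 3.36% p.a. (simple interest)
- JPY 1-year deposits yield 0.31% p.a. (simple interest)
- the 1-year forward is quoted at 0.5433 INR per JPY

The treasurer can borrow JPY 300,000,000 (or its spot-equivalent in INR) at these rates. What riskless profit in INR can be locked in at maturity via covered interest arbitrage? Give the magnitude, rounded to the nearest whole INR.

T = 1 year.
Route A — deposit JPY, sell forward: 300,000,000 × 1.003100 × 0.5433 = INR 163,495,269.00.
Route B — convert at spot, deposit INR: 300,000,000 × 0.5407 × 1.033600 = INR 167,660,256.00.
The quoted forward undervalues JPY, so borrow JPY, convert to INR at spot, deposit the INR at 3.36%, and buy JPY forward at 0.5433 to cover the loan.
Profit = 167,660,256.00 − 163,495,269.00 = INR 4,164,987.

INR 4,164,987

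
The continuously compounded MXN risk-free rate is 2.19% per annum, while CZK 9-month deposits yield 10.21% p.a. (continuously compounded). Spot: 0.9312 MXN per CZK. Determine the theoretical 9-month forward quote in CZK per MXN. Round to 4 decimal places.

1.1405

T = 9/12 years.
Growth of 1 MXN over T: e^(0.0219×9/12) = 1.0165606.
CZK growth factor: e^(0.1021×9/12) = 1.0795832.
Forward (MXN per CZK) = 0.9312 × 1.0165606 / 1.0795832 = 0.8768395.
Quoted the other way: 1/0.8768395 = 1.1405 CZK per MXN.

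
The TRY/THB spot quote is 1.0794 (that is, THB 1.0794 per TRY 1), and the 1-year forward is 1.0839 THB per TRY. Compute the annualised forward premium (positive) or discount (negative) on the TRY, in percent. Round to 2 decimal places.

T = 1 year.
TRY trades forward at +0.41690% vs spot over the period.
Annualise by dividing by T: 0.0041690 / 1 = 0.004169 → 0.42%.

+0.42%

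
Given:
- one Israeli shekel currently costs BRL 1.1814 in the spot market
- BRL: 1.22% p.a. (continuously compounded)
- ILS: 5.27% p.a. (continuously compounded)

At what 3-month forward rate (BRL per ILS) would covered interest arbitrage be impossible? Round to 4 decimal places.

1.1695

T = 3/12 years.
BRL growth factor: e^(0.0122×3/12) = 1.0030547.
ILS growth factor: e^(0.0527×3/12) = 1.0132622.
So F = 1.1814 × 1.0030547 / 1.0132622 = 1.169499 (BRL/ILS).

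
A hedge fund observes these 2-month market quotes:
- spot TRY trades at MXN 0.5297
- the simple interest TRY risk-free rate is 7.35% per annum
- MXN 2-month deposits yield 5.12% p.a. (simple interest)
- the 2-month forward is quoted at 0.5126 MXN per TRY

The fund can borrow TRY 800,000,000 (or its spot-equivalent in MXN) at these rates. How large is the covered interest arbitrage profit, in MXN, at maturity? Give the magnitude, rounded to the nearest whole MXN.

T = 2/12 years.
Invest the TRY and cover forward: 800,000,000 × 1.012250 × 0.5126 = MXN 415,103,480.00.
Convert at spot and invest in MXN: 800,000,000 × 0.5297 × 1.00853333333 = MXN 427,376,085.33.
The quoted forward undervalues TRY, so borrow TRY, convert to MXN at spot, deposit the MXN at 5.12%, and buy TRY forward at 0.5126 to cover the loan.
Arbitrage profit = |415,103,480.00 − 427,376,085.33| = MXN 12,272,605.

MXN 12,272,605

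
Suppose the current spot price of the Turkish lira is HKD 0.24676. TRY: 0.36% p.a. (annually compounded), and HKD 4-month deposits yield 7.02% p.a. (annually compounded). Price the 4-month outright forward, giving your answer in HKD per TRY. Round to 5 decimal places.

T = 4/12 years.
HKD accumulates by (1 + 0.0702)^(4/12) = 1.0228728.
Growth of 1 TRY over T: (1 + 0.0036)^(4/12) = 1.0011986.
CIP: F = S · (grow HKD)/(grow TRY) = 0.24676 × 1.0228728/1.0011986 = 0.2521019 HKD per TRY.

0.25210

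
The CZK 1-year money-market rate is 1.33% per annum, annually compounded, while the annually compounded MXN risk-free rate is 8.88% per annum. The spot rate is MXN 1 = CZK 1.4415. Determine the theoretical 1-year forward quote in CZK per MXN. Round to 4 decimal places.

1.3415

T = 1 year.
Growth of 1 CZK over T: (1 + 0.0133)^1 = 1.013300.
MXN accumulates by (1 + 0.0888)^1 = 1.088800.
CIP: F = S · (grow CZK)/(grow MXN) = 1.4415 × 1.013300/1.088800 = 1.341543 CZK per MXN.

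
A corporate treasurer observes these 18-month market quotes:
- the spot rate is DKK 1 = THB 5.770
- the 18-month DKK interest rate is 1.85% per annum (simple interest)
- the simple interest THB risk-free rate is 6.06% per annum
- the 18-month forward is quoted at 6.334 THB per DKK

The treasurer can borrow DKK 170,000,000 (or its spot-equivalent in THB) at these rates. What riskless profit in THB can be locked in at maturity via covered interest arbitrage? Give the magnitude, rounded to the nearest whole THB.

T = 18/12 years.
Invest the DKK and cover forward: 170,000,000 × 1.027750 × 6.334 = THB 1,106,660,645.00.
Convert at spot and invest in THB: 170,000,000 × 5.770 × 1.090900 = THB 1,070,063,810.00.
The quoted forward overvalues DKK, so borrow THB, buy DKK at spot, deposit the DKK at 1.85%, and sell the proceeds forward at 6.334.
Profit = 1,106,660,645.00 − 1,070,063,810.00 = THB 36,596,835.

THB 36,596,835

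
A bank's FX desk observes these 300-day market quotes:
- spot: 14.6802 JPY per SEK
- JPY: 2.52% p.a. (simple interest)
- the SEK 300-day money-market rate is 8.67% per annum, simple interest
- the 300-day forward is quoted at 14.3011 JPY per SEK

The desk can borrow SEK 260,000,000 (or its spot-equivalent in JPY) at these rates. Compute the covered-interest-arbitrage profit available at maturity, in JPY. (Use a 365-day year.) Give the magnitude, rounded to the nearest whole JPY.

JPY 87,344,186

T = 300/365 years.
Invest the SEK and cover forward: 260,000,000 × 1.071260273973 × 14.3011 = JPY 3,983,252,079.07.
Convert at spot and invest in JPY: 260,000,000 × 14.6802 × 1.020712328767 = JPY 3,895,907,893.48.
The quoted forward overvalues SEK, so borrow JPY, buy SEK at spot, deposit the SEK at 8.67%, and sell the proceeds forward at 14.3011.
Profit = 3,983,252,079.07 − 3,895,907,893.48 = JPY 87,344,186.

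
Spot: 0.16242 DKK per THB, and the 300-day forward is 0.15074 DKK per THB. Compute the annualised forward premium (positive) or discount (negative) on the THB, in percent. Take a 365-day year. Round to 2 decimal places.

-8.75%

T = 300/365 years.
(F − S)/S = (0.15074 − 0.16242)/0.16242 = -0.0719123.
Per annum: -0.0719123 / (300/365) = -0.087493 = -8.75%.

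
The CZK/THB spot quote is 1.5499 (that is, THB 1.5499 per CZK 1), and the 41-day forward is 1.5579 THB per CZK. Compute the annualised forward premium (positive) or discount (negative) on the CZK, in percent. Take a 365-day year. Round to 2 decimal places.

T = 41/365 years.
Period premium: (1.5579 − 1.5499)/1.5499 = 0.0051616.
Per annum: 0.0051616 / (41/365) = 0.045951 = 4.60%.

+4.60%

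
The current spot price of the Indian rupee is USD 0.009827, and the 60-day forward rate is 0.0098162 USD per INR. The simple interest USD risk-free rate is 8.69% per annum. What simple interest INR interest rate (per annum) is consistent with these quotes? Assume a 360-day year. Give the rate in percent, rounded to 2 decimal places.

9.36%

T = 60/360 years.
By CIP, F/S equals the USD-to-INR growth ratio: 0.0098162/0.009827 = 0.9989010.
The USD side grows by 1 + 0.0869×60/360 = 1.0144833.
Hence g_INR = 1.0155994.
r = (1.0155994 − 1)/(60/360) = 0.093596 → 9.36%.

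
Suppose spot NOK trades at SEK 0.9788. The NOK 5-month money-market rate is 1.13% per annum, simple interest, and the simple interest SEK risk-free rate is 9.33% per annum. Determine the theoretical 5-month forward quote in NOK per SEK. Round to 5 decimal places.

0.98806

T = 5/12 years.
SEK growth factor: 1 + 0.0933×5/12 = 1.038875.
NOK accumulates by 1 + 0.0113×5/12 = 1.0047083.
CIP: F = S · (grow SEK)/(grow NOK) = 0.9788 × 1.038875/1.0047083 = 1.012086 SEK per NOK.
Quoted the other way: 1/1.012086 = 0.98806 NOK per SEK.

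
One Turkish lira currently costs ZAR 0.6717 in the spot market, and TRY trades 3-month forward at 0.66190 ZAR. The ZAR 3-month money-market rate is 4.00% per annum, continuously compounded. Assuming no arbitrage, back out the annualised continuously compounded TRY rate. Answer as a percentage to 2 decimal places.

9.88%

T = 3/12 years.
CIP gives F = S · g_ZAR/g_TRY, so g_ZAR/g_TRY = 0.6619/0.6717 = 0.9854102.
ZAR growth factor: e^(0.0400×3/12) = 1.0100502.
That pins the TRY growth at 1.0250048.
Take logs: ln 1.0250048 / (3/12) = 0.098789, so 9.88%.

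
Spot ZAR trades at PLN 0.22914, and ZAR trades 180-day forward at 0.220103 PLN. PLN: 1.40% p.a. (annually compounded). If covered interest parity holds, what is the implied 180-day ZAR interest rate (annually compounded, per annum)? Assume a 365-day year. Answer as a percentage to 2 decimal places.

T = 180/365 years.
F/S = 0.220103/0.22914 = 0.9605612 = (growth of PLN) / (growth of ZAR).
PLN growth factor: (1 + 0.0140)^(180/365) = 1.0068798.
So the ZAR growth factor = 1.0482204.
r = 1.0482204^(365/180) − 1 = 0.100204 → 10.02%.

10.02%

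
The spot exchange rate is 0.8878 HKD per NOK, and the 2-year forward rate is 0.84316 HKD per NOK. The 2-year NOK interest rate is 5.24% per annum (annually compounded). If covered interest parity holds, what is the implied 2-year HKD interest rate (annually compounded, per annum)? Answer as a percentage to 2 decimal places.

T = 2 years.
F/S = 0.84316/0.8878 = 0.9497184 = (growth of HKD) / (growth of NOK).
NOK growth factor: (1 + 0.0524)^2 = 1.1075458.
Hence g_HKD = 1.0518566.
r = 1.0518566^(1/2) − 1 = 0.025601 → 2.56%.

2.56%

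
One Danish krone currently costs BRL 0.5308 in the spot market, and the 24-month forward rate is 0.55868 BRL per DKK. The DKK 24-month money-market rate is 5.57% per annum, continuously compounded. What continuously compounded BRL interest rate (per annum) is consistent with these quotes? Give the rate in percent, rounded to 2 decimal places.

T = 2 years.
CIP gives F = S · g_BRL/g_DKK, so g_BRL/g_DKK = 0.55868/0.5308 = 1.0525245.
The DKK side grows by e^(0.0557×2) = 1.117842.
So the BRL growth factor = 1.1765561.
Take logs: ln 1.1765561 / 2 = 0.081296, so 8.13%.

8.13%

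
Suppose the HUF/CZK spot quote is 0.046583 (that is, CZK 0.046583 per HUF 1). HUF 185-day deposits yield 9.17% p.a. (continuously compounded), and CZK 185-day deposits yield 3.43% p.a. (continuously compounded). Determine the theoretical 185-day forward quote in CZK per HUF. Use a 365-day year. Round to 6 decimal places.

T = 185/365 years.
CZK growth factor: e^(0.0343×185/365) = 1.0175369.
HUF accumulates by e^(0.0917×185/365) = 1.0475751.
Forward (CZK per HUF) = 0.046583 × 1.0175369 / 1.0475751 = 0.04524728.

0.045247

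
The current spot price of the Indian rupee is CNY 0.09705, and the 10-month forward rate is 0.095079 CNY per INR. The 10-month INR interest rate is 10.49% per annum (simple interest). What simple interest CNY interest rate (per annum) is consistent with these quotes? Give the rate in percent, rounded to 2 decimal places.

7.84%

T = 10/12 years.
By CIP, F/S equals the CNY-to-INR growth ratio: 0.095079/0.09705 = 0.9796909.
The INR side grows by 1 + 0.1049×10/12 = 1.0874167.
Hence g_CNY = 1.0653322.
(1.0653322 − 1)/T = 0.078399, i.e. 7.84%.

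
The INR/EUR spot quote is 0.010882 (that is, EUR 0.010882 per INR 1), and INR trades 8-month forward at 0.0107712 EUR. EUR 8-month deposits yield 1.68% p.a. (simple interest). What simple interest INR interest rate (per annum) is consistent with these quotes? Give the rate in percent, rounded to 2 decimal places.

3.24%

T = 8/12 years.
F/S = 0.0107712/0.010882 = 0.9898180 = (growth of EUR) / (growth of INR).
The EUR side grows by 1 + 0.0168×8/12 = 1.011200.
That pins the INR growth at 1.021602.
r = (1.021602 − 1)/(8/12) = 0.032403 → 3.24%.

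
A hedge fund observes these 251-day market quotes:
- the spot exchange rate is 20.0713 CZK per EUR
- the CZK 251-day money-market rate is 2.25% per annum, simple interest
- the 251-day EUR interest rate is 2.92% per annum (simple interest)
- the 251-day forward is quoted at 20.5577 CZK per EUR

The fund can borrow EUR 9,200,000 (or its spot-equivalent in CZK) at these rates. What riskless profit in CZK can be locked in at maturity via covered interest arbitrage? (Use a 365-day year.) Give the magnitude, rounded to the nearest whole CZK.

T = 251/365 years.
Keep in EUR, deliver into the forward: 9,200,000·1.020080·20.5577 = CZK 192,928,587.27.
Swap to CZK now, deposit: 9,200,000·20.0713·1.01547260274 = CZK 187,513,068.31.
The quoted forward overvalues EUR, so borrow CZK, buy EUR at spot, deposit the EUR at 2.92%, and sell the proceeds forward at 20.5577.
Profit = 192,928,587.27 − 187,513,068.31 = CZK 5,415,519.

CZK 5,415,519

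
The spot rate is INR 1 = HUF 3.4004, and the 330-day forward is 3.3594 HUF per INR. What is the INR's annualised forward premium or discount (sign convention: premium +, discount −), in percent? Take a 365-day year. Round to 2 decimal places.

T = 330/365 years.
Period premium: (3.3594 − 3.4004)/3.4004 = -0.0120574.
×(1/T) gives -1.33% p.a.

-1.33%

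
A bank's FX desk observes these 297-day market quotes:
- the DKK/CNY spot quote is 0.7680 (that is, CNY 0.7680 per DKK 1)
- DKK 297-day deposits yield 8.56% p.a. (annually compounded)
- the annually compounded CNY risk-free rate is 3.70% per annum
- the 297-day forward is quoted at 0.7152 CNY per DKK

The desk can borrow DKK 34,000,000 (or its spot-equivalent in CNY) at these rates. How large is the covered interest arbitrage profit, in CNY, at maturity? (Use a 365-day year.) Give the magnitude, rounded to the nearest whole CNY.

T = 297/365 years.
Route A — deposit DKK, sell forward: 34,000,000 × 1.069115179 × 0.7152 = CNY 25,997,459.98.
Route B — convert at spot, deposit CNY: 34,000,000 × 0.7680 × 1.030004572 = CNY 26,895,479.38.
The quoted forward undervalues DKK, so borrow DKK, convert to CNY at spot, deposit the CNY at 3.70%, and buy DKK forward at 0.7152 to cover the loan.
Arbitrage profit = |25,997,459.98 − 26,895,479.38| = CNY 898,019.

CNY 898,019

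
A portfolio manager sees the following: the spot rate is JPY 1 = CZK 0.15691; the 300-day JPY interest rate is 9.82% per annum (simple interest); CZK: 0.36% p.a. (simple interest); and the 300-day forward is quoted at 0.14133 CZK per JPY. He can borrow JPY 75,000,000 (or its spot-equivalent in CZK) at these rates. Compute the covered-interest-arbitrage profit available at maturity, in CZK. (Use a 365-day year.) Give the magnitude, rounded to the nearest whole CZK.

T = 300/365 years.
Route A — deposit JPY, sell forward: 75,000,000 × 1.0807123288 × 0.14133 = CZK 11,455,280.51.
Route B — convert at spot, deposit CZK: 75,000,000 × 0.15691 × 1.0029589041 = CZK 11,803,071.12.
The quoted forward undervalues JPY, so borrow JPY, convert to CZK at spot, deposit the CZK at 0.36%, and buy JPY forward at 0.14133 to cover the loan.
The gap between the two covered legs is CZK 347,791.

CZK 347,791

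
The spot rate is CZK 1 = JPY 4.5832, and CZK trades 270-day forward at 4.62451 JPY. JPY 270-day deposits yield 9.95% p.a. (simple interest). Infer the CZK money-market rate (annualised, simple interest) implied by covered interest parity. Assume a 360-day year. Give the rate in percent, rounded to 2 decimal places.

8.67%

T = 270/360 years.
CIP gives F = S · g_JPY/g_CZK, so g_JPY/g_CZK = 4.62451/4.5832 = 1.0090134.
JPY growth factor: 1 + 0.0995×270/360 = 1.074625.
So the CZK growth factor = 1.0650255.
(1.0650255 − 1)/T = 0.086701, i.e. 8.67%.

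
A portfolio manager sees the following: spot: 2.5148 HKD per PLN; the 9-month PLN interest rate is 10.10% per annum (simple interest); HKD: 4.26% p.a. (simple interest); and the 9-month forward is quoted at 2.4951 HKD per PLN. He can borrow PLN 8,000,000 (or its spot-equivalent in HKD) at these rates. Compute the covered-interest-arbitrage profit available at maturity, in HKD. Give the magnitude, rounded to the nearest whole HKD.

T = 9/12 years.
Keep in PLN, deliver into the forward: 8,000,000·1.075750·2.4951 = HKD 21,472,830.60.
Swap to HKD now, deposit: 8,000,000·2.5148·1.031950 = HKD 20,761,182.88.
The quoted forward overvalues PLN, so borrow HKD, buy PLN at spot, deposit the PLN at 10.10%, and sell the proceeds forward at 2.4951.
The gap between the two covered legs is HKD 711,648.

HKD 711,648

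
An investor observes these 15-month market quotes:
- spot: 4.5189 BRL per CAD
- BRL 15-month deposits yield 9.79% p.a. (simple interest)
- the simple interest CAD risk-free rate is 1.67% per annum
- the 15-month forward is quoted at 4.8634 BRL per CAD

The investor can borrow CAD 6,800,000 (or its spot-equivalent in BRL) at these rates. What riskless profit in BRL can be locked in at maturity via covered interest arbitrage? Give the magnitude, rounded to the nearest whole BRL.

T = 15/12 years.
Route A — deposit CAD, sell forward: 6,800,000 × 1.020875 × 4.8634 = BRL 33,761,479.63.
Route B — convert at spot, deposit BRL: 6,800,000 × 4.5189 × 1.122375 = BRL 34,488,922.64.
The quoted forward undervalues CAD, so borrow CAD, convert to BRL at spot, deposit the BRL at 9.79%, and buy CAD forward at 4.8634 to cover the loan.
Arbitrage profit = |33,761,479.63 − 34,488,922.64| = BRL 727,443.

BRL 727,443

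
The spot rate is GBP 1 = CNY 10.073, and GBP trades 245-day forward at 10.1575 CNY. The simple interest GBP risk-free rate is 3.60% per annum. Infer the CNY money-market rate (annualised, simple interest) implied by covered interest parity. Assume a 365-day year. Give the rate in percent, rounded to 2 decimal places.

T = 245/365 years.
By CIP, F/S equals the CNY-to-GBP growth ratio: 10.1575/10.073 = 1.0083888.
GBP growth factor: 1 + 0.0360×245/365 = 1.0241644.
So the CNY growth factor = 1.0327559.
(1.0327559 − 1)/T = 0.048800, i.e. 4.88%.

4.88%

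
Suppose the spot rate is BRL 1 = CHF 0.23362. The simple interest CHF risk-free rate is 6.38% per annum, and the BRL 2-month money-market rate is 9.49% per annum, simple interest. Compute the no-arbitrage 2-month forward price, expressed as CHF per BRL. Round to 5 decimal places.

T = 2/12 years.
Growth of 1 CHF over T: 1 + 0.0638×2/12 = 1.0106333.
Growth of 1 BRL over T: 1 + 0.0949×2/12 = 1.0158167.
Forward (CHF per BRL) = 0.23362 × 1.0106333 / 1.0158167 = 0.2324279.

0.23243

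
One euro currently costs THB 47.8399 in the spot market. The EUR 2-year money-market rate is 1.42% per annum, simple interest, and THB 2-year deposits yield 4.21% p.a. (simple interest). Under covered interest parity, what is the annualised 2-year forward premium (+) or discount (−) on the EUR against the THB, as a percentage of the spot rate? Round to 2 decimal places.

+2.71%

T = 2 years.
No-arbitrage forward: 47.8399 × 1.084200 / 1.028400 = 50.4356472 THB/EUR.
(F − S)/S ÷ T = (50.4356472 − 47.8399)/47.8399/2 = 0.027130 → 2.71%.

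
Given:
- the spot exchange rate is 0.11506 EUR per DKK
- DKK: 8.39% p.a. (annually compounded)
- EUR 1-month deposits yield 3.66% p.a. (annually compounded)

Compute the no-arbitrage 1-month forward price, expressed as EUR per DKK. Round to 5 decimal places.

0.11463

T = 1/12 years.
EUR accumulates by (1 + 0.0366)^(1/12) = 1.003000.
Growth of 1 DKK over T: (1 + 0.0839)^(1/12) = 1.0067364.
So F = 0.11506 × 1.003000 / 1.0067364 = 0.1146330 (EUR/DKK).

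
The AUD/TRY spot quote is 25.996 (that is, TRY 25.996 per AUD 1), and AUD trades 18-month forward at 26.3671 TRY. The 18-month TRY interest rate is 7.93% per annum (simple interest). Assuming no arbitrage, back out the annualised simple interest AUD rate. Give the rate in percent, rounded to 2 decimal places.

6.88%

T = 18/12 years.
By CIP, F/S equals the TRY-to-AUD growth ratio: 26.3671/25.996 = 1.0142753.
The TRY side grows by 1 + 0.0793×18/12 = 1.118950.
So the AUD growth factor = 1.1032015.
(1.1032015 − 1)/T = 0.068801, i.e. 6.88%.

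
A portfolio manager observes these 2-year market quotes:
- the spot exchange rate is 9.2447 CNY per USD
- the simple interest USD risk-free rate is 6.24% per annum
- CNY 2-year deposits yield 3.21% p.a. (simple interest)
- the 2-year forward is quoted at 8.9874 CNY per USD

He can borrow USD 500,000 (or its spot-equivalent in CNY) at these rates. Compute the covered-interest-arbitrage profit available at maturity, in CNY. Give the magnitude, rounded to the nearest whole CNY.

T = 2 years.
Invest the USD and cover forward: 500,000 × 1.124800 × 8.9874 = CNY 5,054,513.76.
Convert at spot and invest in CNY: 500,000 × 9.2447 × 1.064200 = CNY 4,919,104.87.
The quoted forward overvalues USD, so borrow CNY, buy USD at spot, deposit the USD at 6.24%, and sell the proceeds forward at 8.9874.
Profit = 5,054,513.76 − 4,919,104.87 = CNY 135,409.

CNY 135,409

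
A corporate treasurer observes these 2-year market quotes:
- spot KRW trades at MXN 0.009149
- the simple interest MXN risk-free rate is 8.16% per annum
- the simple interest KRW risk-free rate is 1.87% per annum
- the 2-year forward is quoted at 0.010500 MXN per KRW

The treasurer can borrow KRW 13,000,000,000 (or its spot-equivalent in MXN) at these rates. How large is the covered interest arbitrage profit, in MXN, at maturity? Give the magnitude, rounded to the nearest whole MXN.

T = 2 years.
Keep in KRW, deliver into the forward: 13,000,000,000·1.037400·0.010500 = MXN 141,605,100.00.
Swap to MXN now, deposit: 13,000,000,000·0.009149·1.163200 = MXN 138,347,518.40.
The quoted forward overvalues KRW, so borrow MXN, buy KRW at spot, deposit the KRW at 1.87%, and sell the proceeds forward at 0.010500.
Arbitrage profit = |141,605,100.00 − 138,347,518.40| = MXN 3,257,582.

MXN 3,257,582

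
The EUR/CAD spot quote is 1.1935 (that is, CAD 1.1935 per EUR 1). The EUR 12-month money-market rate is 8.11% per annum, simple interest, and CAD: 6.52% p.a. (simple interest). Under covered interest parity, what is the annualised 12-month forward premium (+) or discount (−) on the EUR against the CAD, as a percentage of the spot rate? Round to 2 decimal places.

-1.47%

T = 1 year.
No-arbitrage forward: 1.1935 × 1.065200 / 1.081100 = 1.1759469 CAD/EUR.
Annualised premium = (F − S)/S × (1/T) = (1.1759469 − 1.1935)/1.1935 ÷ 1 = -1.47%.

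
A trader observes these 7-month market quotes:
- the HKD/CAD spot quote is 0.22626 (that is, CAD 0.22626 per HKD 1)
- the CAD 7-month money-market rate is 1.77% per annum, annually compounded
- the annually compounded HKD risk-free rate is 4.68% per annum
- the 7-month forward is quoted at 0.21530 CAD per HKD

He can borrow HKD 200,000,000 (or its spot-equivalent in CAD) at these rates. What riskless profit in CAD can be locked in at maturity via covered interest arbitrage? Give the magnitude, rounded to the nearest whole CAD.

T = 7/12 years.
Keep in HKD, deliver into the forward: 200,000,000·1.0270395463·0.21530 = CAD 44,224,322.86.
Swap to CAD now, deposit: 200,000,000·0.22626·1.0102872414 = CAD 45,717,518.25.
The quoted forward undervalues HKD, so borrow HKD, convert to CAD at spot, deposit the CAD at 1.77%, and buy HKD forward at 0.21530 to cover the loan.
Arbitrage profit = |44,224,322.86 − 45,717,518.25| = CAD 1,493,195.

CAD 1,493,195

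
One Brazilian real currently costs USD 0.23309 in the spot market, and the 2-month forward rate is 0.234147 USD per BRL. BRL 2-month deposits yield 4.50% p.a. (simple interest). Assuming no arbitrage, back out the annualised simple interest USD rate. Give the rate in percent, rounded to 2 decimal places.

T = 2/12 years.
F/S = 0.234147/0.23309 = 1.0045347 = (growth of USD) / (growth of BRL).
The BRL side grows by 1 + 0.0450×2/12 = 1.007500.
That pins the USD growth at 1.0120687.
r = (1.0120687 − 1)/(2/12) = 0.072412 → 7.24%.

7.24%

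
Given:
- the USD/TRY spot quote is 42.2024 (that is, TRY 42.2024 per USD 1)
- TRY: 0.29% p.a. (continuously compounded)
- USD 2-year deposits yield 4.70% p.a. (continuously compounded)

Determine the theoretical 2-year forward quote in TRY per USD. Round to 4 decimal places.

38.6396

T = 2 years.
TRY accumulates by e^(0.0029×2) = 1.00581685.
Growth of 1 USD over T: e^(0.0470×2) = 1.09855975.
So F = 42.2024 × 1.00581685 / 1.09855975 = 38.639578 (TRY/USD).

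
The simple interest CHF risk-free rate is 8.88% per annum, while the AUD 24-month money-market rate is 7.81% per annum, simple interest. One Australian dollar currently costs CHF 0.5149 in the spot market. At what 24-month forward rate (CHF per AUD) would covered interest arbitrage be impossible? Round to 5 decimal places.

0.52443

T = 2 years.
CHF growth factor: 1 + 0.0888×2 = 1.177600.
AUD growth factor: 1 + 0.0781×2 = 1.156200.
Forward (CHF per AUD) = 0.5149 × 1.177600 / 1.156200 = 0.5244302.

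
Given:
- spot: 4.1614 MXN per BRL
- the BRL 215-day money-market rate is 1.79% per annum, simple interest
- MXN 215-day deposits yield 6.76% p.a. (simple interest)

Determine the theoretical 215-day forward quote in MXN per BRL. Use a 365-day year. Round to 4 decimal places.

4.2820

T = 215/365 years.
MXN accumulates by 1 + 0.0676×215/365 = 1.0398192.
BRL growth factor: 1 + 0.0179×215/365 = 1.0105438.
Forward (MXN per BRL) = 4.1614 × 1.0398192 / 1.0105438 = 4.281956.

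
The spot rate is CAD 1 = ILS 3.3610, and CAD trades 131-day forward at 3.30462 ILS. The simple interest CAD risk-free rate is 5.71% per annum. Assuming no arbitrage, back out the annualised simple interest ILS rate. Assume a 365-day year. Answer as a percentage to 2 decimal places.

T = 131/365 years.
CIP gives F = S · g_ILS/g_CAD, so g_ILS/g_CAD = 3.30462/3.361 = 0.9832252.
CAD growth factor: 1 + 0.0571×131/365 = 1.0204934.
So the ILS growth factor = 1.0033748.
(1.0033748 − 1)/T = 0.009403, i.e. 0.94%.

0.94%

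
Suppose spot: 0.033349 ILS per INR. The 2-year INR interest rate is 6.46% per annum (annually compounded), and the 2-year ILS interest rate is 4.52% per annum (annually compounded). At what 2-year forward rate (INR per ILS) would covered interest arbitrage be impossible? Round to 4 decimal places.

31.1094

T = 2 years.
Growth of 1 ILS over T: (1 + 0.0452)^2 = 1.09244304.
INR growth factor: (1 + 0.0646)^2 = 1.13337316.
Forward (ILS per INR) = 0.033349 × 1.09244304 / 1.13337316 = 0.032144649.
Invert for INR per ILS: 1 / 0.032144649 = 31.1094.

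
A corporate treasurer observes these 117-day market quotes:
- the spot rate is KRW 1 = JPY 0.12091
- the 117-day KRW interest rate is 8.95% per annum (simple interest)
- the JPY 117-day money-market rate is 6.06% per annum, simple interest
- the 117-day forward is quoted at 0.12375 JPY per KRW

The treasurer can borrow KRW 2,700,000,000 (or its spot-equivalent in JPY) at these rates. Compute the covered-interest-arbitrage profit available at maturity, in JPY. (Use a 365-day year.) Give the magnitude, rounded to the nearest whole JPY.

T = 117/365 years.
Route A — deposit KRW, sell forward: 2,700,000,000 × 1.0286890411 × 0.12375 = JPY 343,710,725.86.
Route B — convert at spot, deposit JPY: 2,700,000,000 × 0.12091 × 1.01942520548 = JPY 332,798,494.31.
The quoted forward overvalues KRW, so borrow JPY, buy KRW at spot, deposit the KRW at 8.95%, and sell the proceeds forward at 0.12375.
Profit = 343,710,725.86 − 332,798,494.31 = JPY 10,912,232.

JPY 10,912,232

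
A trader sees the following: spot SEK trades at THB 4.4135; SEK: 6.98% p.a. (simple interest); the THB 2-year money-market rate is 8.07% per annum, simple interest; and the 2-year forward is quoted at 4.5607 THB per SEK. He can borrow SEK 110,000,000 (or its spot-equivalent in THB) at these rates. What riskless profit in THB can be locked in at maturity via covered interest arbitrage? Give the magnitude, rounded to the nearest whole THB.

T = 2 years.
Invest the SEK and cover forward: 110,000,000 × 1.139600 × 4.5607 = THB 571,711,109.20.
Convert at spot and invest in THB: 110,000,000 × 4.4135 × 1.161400 = THB 563,842,279.00.
The quoted forward overvalues SEK, so borrow THB, buy SEK at spot, deposit the SEK at 6.98%, and sell the proceeds forward at 4.5607.
Profit = 571,711,109.20 − 563,842,279.00 = THB 7,868,830.

THB 7,868,830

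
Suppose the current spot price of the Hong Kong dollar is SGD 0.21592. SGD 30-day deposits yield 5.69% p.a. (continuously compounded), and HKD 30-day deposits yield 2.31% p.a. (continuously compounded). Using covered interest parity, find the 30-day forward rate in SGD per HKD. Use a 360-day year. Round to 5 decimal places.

T = 30/360 years.
Growth of 1 SGD over T: e^(0.0569×30/360) = 1.0047529.
HKD growth factor: e^(0.0231×30/360) = 1.0019269.
Forward (SGD per HKD) = 0.21592 × 1.0047529 / 1.0019269 = 0.2165290.

0.21653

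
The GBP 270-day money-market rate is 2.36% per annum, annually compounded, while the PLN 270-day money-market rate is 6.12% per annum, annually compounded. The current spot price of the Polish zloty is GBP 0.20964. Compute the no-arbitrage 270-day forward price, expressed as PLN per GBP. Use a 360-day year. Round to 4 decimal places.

T = 270/360 years.
GBP growth factor: (1 + 0.0236)^(270/360) = 1.0176483.
PLN growth factor: (1 + 0.0612)^(270/360) = 1.0455575.
So F = 0.20964 × 1.0176483 / 1.0455575 = 0.2040441 (GBP/PLN).
Quoted the other way: 1/0.2040441 = 4.9009 PLN per GBP.

4.9009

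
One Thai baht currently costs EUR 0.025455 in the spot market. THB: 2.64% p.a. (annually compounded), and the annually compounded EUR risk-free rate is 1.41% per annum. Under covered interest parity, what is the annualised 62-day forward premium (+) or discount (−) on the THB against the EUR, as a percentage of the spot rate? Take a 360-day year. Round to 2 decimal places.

T = 62/360 years.
CIP forward (EUR per THB) = 0.025455 × 1.0024143/1.0044978 = 0.025402202.
(F − S)/S ÷ T = (0.025402202 − 0.025455)/0.025455/(62/360) = -0.012044 → -1.20%.

-1.20%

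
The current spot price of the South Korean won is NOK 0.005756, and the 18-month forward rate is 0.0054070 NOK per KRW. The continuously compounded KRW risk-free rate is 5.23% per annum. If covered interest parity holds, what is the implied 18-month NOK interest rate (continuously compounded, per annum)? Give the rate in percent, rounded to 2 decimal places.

1.06%

T = 18/12 years.
F/S = 0.005407/0.005756 = 0.9393676 = (growth of NOK) / (growth of KRW).
KRW growth factor: e^(0.0523×18/12) = 1.0816093.
Hence g_NOK = 1.0160287.
r = ln(1.0160287)/(18/12) = 0.010601 → 1.06%.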